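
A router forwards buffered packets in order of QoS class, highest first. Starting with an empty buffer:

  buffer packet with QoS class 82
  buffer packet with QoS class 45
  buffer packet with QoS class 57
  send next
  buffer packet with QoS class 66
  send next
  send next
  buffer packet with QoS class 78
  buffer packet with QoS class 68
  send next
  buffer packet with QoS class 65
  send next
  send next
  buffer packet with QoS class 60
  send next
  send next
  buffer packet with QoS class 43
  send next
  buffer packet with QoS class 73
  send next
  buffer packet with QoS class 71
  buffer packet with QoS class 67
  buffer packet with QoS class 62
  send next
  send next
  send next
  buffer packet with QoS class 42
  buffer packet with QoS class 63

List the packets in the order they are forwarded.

insert 82 → {82}
insert 45 → {82, 45}
insert 57 → {82, 57, 45}
send next → 82; now {57, 45}
insert 66 → {66, 57, 45}
send next → 66; now {57, 45}
send next → 57; now {45}
insert 78 → {78, 45}
insert 68 → {78, 68, 45}
send next → 78; now {68, 45}
insert 65 → {68, 65, 45}
send next → 68; now {65, 45}
send next → 65; now {45}
insert 60 → {60, 45}
send next → 60; now {45}
send next → 45; now {}
insert 43 → {43}
send next → 43; now {}
insert 73 → {73}
send next → 73; now {}
insert 71 → {71}
insert 67 → {71, 67}
insert 62 → {71, 67, 62}
send next → 71; now {67, 62}
send next → 67; now {62}
send next → 62; now {}
insert 42 → {42}
insert 63 → {63, 42}

82 → 66 → 57 → 78 → 68 → 65 → 60 → 45 → 43 → 73 → 71 → 67 → 62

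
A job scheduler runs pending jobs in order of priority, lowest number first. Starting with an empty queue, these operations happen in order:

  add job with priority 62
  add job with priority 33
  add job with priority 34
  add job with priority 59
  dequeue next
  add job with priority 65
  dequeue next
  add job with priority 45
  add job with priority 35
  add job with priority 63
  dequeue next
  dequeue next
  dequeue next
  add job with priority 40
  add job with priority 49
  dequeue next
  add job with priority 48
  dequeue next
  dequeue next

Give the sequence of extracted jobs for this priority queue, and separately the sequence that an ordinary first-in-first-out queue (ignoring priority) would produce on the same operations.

priority queue: 33 → 34 → 35 → 45 → 59 → 40 → 48 → 49; FIFO queue: 62, 33, 34, 59, 65, 45, 35, 63

insert 62 → {62}
insert 33 → {33, 62}
insert 34 → {33, 34, 62}
insert 59 → {33, 34, 59, 62}
dequeue next → 33; now {34, 59, 62}
insert 65 → {34, 59, 62, 65}
dequeue next → 34; now {59, 62, 65}
insert 45 → {45, 59, 62, 65}
insert 35 → {35, 45, 59, 62, 65}
insert 63 → {35, 45, 59, 62, 63, 65}
dequeue next → 35; now {45, 59, 62, 63, 65}
dequeue next → 45; now {59, 62, 63, 65}
dequeue next → 59; now {62, 63, 65}
insert 40 → {40, 62, 63, 65}
insert 49 → {40, 49, 62, 63, 65}
dequeue next → 40; now {49, 62, 63, 65}
insert 48 → {48, 49, 62, 63, 65}
dequeue next → 48; now {49, 62, 63, 65}
dequeue next → 49; now {62, 63, 65}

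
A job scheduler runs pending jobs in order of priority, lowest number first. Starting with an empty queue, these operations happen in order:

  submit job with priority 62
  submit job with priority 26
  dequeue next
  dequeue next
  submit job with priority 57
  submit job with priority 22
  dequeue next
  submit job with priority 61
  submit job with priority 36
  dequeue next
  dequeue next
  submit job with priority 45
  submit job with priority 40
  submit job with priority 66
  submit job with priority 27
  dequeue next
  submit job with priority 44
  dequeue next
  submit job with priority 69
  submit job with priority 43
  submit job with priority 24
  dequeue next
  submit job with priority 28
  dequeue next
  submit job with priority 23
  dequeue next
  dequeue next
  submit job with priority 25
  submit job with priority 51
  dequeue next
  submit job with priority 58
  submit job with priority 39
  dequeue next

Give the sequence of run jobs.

insert 62 → {62}
insert 26 → {26, 62}
dequeue next → 26; now {62}
dequeue next → 62; now {}
insert 57 → {57}
insert 22 → {22, 57}
dequeue next → 22; now {57}
insert 61 → {57, 61}
insert 36 → {36, 57, 61}
dequeue next → 36; now {57, 61}
dequeue next → 57; now {61}
insert 45 → {45, 61}
insert 40 → {40, 45, 61}
insert 66 → {40, 45, 61, 66}
insert 27 → {27, 40, 45, 61, 66}
dequeue next → 27; now {40, 45, 61, 66}
insert 44 → {40, 44, 45, 61, 66}
dequeue next → 40; now {44, 45, 61, 66}
insert 69 → {44, 45, 61, 66, 69}
insert 43 → {43, 44, 45, 61, 66, 69}
insert 24 → {24, 43, 44, 45, 61, 66, 69}
dequeue next → 24; now {43, 44, 45, 61, 66, 69}
insert 28 → {28, 43, 44, 45, 61, 66, 69}
dequeue next → 28; now {43, 44, 45, 61, 66, 69}
insert 23 → {23, 43, 44, 45, 61, 66, 69}
dequeue next → 23; now {43, 44, 45, 61, 66, 69}
dequeue next → 43; now {44, 45, 61, 66, 69}
insert 25 → {25, 44, 45, 61, 66, 69}
insert 51 → {25, 44, 45, 51, 61, 66, 69}
dequeue next → 25; now {44, 45, 51, 61, 66, 69}
insert 58 → {44, 45, 51, 58, 61, 66, 69}
insert 39 → {39, 44, 45, 51, 58, 61, 66, 69}
dequeue next → 39; now {44, 45, 51, 58, 61, 66, 69}

26 → 62 → 22 → 36 → 57 → 27 → 40 → 24 → 28 → 23 → 43 → 25 → 39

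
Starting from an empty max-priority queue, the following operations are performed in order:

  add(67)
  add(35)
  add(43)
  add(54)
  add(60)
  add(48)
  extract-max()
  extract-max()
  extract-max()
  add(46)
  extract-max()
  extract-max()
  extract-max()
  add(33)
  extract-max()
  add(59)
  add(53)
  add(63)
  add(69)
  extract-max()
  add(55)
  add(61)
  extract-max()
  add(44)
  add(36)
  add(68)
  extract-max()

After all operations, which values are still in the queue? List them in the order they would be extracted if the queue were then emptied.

61 → 59 → 55 → 53 → 44 → 36 → 33

insert 67 → {67}
insert 35 → {67, 35}
insert 43 → {67, 43, 35}
insert 54 → {67, 54, 43, 35}
insert 60 → {67, 60, 54, 43, 35}
insert 48 → {67, 60, 54, 48, 43, 35}
extract-max → 67; now {60, 54, 48, 43, 35}
extract-max → 60; now {54, 48, 43, 35}
extract-max → 54; now {48, 43, 35}
insert 46 → {48, 46, 43, 35}
extract-max → 48; now {46, 43, 35}
extract-max → 46; now {43, 35}
extract-max → 43; now {35}
insert 33 → {35, 33}
extract-max → 35; now {33}
insert 59 → {59, 33}
insert 53 → {59, 53, 33}
insert 63 → {63, 59, 53, 33}
insert 69 → {69, 63, 59, 53, 33}
extract-max → 69; now {63, 59, 53, 33}
insert 55 → {63, 59, 55, 53, 33}
insert 61 → {63, 61, 59, 55, 53, 33}
extract-max → 63; now {61, 59, 55, 53, 33}
insert 44 → {61, 59, 55, 53, 44, 33}
insert 36 → {61, 59, 55, 53, 44, 36, 33}
insert 68 → {68, 61, 59, 55, 53, 44, 36, 33}
extract-max → 68; now {61, 59, 55, 53, 44, 36, 33}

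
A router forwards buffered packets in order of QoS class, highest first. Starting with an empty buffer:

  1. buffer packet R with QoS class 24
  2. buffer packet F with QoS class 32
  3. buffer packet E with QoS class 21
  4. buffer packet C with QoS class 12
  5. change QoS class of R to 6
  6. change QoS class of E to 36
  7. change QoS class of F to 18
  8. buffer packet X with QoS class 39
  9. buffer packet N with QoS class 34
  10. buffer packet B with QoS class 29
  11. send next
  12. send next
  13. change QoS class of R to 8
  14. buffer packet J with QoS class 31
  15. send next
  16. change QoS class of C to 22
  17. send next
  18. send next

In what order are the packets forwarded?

add R (QoS class 24) → {R:24}
add F (QoS class 32) → {F:32, R:24}
add E (QoS class 21) → {F:32, R:24, E:21}
add C (QoS class 12) → {F:32, R:24, E:21, C:12}
update R to QoS class 6 → {F:32, E:21, C:12, R:6}
update E to QoS class 36 → {E:36, F:32, C:12, R:6}
update F to QoS class 18 → {E:36, F:18, C:12, R:6}
add X (QoS class 39) → {X:39, E:36, F:18, C:12, R:6}
add N (QoS class 34) → {X:39, E:36, N:34, F:18, C:12, R:6}
add B (QoS class 29) → {X:39, E:36, N:34, B:29, F:18, C:12, R:6}
send next → X; now {E:36, N:34, B:29, F:18, C:12, R:6}
send next → E; now {N:34, B:29, F:18, C:12, R:6}
update R to QoS class 8 → {N:34, B:29, F:18, C:12, R:8}
add J (QoS class 31) → {N:34, J:31, B:29, F:18, C:12, R:8}
send next → N; now {J:31, B:29, F:18, C:12, R:8}
update C to QoS class 22 → {J:31, B:29, C:22, F:18, R:8}
send next → J; now {B:29, C:22, F:18, R:8}
send next → B; now {C:22, F:18, R:8}

X → E → N → J → B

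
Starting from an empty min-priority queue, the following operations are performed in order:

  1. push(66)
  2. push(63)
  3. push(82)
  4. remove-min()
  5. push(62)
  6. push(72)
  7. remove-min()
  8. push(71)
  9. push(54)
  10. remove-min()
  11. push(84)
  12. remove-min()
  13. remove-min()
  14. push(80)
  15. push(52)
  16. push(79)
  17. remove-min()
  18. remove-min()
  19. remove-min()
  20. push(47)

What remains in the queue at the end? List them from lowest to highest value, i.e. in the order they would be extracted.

insert 66 → {66}
insert 63 → {63, 66}
insert 82 → {63, 66, 82}
remove-min → 63; now {66, 82}
insert 62 → {62, 66, 82}
insert 72 → {62, 66, 72, 82}
remove-min → 62; now {66, 72, 82}
insert 71 → {66, 71, 72, 82}
insert 54 → {54, 66, 71, 72, 82}
remove-min → 54; now {66, 71, 72, 82}
insert 84 → {66, 71, 72, 82, 84}
remove-min → 66; now {71, 72, 82, 84}
remove-min → 71; now {72, 82, 84}
insert 80 → {72, 80, 82, 84}
insert 52 → {52, 72, 80, 82, 84}
insert 79 → {52, 72, 79, 80, 82, 84}
remove-min → 52; now {72, 79, 80, 82, 84}
remove-min → 72; now {79, 80, 82, 84}
remove-min → 79; now {80, 82, 84}
insert 47 → {47, 80, 82, 84}

[47, 80, 82, 84]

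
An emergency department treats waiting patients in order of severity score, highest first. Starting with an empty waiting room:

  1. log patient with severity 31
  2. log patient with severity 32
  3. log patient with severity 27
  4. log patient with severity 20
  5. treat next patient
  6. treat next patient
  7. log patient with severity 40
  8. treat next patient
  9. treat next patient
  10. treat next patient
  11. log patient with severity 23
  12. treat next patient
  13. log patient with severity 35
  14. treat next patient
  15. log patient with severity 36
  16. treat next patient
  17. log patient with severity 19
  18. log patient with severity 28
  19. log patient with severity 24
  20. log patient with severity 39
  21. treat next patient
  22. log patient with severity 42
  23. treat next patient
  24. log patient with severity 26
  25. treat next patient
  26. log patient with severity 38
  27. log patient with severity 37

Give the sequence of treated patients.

32, 31, 40, 27, 20, 23, 35, 36, 39, 42, 28

insert 31 → {31}
insert 32 → {32, 31}
insert 27 → {32, 31, 27}
insert 20 → {32, 31, 27, 20}
treat next patient → 32; now {31, 27, 20}
treat next patient → 31; now {27, 20}
insert 40 → {40, 27, 20}
treat next patient → 40; now {27, 20}
treat next patient → 27; now {20}
treat next patient → 20; now {}
insert 23 → {23}
treat next patient → 23; now {}
insert 35 → {35}
treat next patient → 35; now {}
insert 36 → {36}
treat next patient → 36; now {}
insert 19 → {19}
insert 28 → {28, 19}
insert 24 → {28, 24, 19}
insert 39 → {39, 28, 24, 19}
treat next patient → 39; now {28, 24, 19}
insert 42 → {42, 28, 24, 19}
treat next patient → 42; now {28, 24, 19}
insert 26 → {28, 26, 24, 19}
treat next patient → 28; now {26, 24, 19}
insert 38 → {38, 26, 24, 19}
insert 37 → {38, 37, 26, 24, 19}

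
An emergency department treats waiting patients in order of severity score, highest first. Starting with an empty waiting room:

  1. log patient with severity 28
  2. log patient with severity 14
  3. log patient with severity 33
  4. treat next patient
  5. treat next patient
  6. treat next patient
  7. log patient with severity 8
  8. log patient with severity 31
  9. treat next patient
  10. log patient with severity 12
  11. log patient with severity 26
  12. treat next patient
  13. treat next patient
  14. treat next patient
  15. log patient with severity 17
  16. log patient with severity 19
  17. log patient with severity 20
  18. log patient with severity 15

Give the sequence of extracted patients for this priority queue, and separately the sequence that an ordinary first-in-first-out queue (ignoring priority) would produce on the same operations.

priority queue: 33, 28, 14, 31, 26, 12, 8; FIFO queue: 28 → 14 → 33 → 8 → 31 → 12 → 26

insert 28 → {28}
insert 14 → {28, 14}
insert 33 → {33, 28, 14}
treat next patient → 33; now {28, 14}
treat next patient → 28; now {14}
treat next patient → 14; now {}
insert 8 → {8}
insert 31 → {31, 8}
treat next patient → 31; now {8}
insert 12 → {12, 8}
insert 26 → {26, 12, 8}
treat next patient → 26; now {12, 8}
treat next patient → 12; now {8}
treat next patient → 8; now {}
insert 17 → {17}
insert 19 → {19, 17}
insert 20 → {20, 19, 17}
insert 15 → {20, 19, 17, 15}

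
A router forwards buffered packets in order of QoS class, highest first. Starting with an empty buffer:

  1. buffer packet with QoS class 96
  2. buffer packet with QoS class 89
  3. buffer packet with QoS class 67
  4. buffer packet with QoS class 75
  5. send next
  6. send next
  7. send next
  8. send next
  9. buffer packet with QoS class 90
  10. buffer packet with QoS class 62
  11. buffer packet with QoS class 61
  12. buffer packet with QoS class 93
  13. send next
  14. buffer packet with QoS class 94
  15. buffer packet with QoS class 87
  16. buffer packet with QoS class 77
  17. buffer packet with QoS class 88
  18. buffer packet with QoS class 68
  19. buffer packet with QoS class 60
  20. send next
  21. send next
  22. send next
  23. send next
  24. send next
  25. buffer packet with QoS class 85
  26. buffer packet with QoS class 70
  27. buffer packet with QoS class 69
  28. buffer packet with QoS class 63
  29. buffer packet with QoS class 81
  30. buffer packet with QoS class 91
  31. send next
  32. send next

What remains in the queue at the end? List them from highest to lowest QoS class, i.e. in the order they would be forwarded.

insert 96 → {96}
insert 89 → {96, 89}
insert 67 → {96, 89, 67}
insert 75 → {96, 89, 75, 67}
send next → 96; now {89, 75, 67}
send next → 89; now {75, 67}
send next → 75; now {67}
send next → 67; now {}
insert 90 → {90}
insert 62 → {90, 62}
insert 61 → {90, 62, 61}
insert 93 → {93, 90, 62, 61}
send next → 93; now {90, 62, 61}
insert 94 → {94, 90, 62, 61}
insert 87 → {94, 90, 87, 62, 61}
insert 77 → {94, 90, 87, 77, 62, 61}
insert 88 → {94, 90, 88, 87, 77, 62, 61}
insert 68 → {94, 90, 88, 87, 77, 68, 62, 61}
insert 60 → {94, 90, 88, 87, 77, 68, 62, 61, 60}
send next → 94; now {90, 88, 87, 77, 68, 62, 61, 60}
send next → 90; now {88, 87, 77, 68, 62, 61, 60}
send next → 88; now {87, 77, 68, 62, 61, 60}
send next → 87; now {77, 68, 62, 61, 60}
send next → 77; now {68, 62, 61, 60}
insert 85 → {85, 68, 62, 61, 60}
insert 70 → {85, 70, 68, 62, 61, 60}
insert 69 → {85, 70, 69, 68, 62, 61, 60}
insert 63 → {85, 70, 69, 68, 63, 62, 61, 60}
insert 81 → {85, 81, 70, 69, 68, 63, 62, 61, 60}
insert 91 → {91, 85, 81, 70, 69, 68, 63, 62, 61, 60}
send next → 91; now {85, 81, 70, 69, 68, 63, 62, 61, 60}
send next → 85; now {81, 70, 69, 68, 63, 62, 61, 60}

[81, 70, 69, 68, 63, 62, 61, 60]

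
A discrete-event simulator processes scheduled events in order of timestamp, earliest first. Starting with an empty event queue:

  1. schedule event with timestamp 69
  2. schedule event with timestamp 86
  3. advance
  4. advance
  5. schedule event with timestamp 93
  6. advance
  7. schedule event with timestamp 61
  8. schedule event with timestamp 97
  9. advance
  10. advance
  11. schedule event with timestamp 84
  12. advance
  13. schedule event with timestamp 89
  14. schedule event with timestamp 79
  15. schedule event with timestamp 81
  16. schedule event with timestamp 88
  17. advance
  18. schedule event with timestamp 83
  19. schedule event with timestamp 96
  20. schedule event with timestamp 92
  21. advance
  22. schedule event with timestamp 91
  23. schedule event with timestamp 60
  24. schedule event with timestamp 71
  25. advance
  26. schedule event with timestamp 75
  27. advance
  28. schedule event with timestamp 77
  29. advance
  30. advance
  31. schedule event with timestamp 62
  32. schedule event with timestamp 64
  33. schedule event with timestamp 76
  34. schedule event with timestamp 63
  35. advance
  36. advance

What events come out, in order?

insert 69 → {69}
insert 86 → {69, 86}
advance → 69; now {86}
advance → 86; now {}
insert 93 → {93}
advance → 93; now {}
insert 61 → {61}
insert 97 → {61, 97}
advance → 61; now {97}
advance → 97; now {}
insert 84 → {84}
advance → 84; now {}
insert 89 → {89}
insert 79 → {79, 89}
insert 81 → {79, 81, 89}
insert 88 → {79, 81, 88, 89}
advance → 79; now {81, 88, 89}
insert 83 → {81, 83, 88, 89}
insert 96 → {81, 83, 88, 89, 96}
insert 92 → {81, 83, 88, 89, 92, 96}
advance → 81; now {83, 88, 89, 92, 96}
insert 91 → {83, 88, 89, 91, 92, 96}
insert 60 → {60, 83, 88, 89, 91, 92, 96}
insert 71 → {60, 71, 83, 88, 89, 91, 92, 96}
advance → 60; now {71, 83, 88, 89, 91, 92, 96}
insert 75 → {71, 75, 83, 88, 89, 91, 92, 96}
advance → 71; now {75, 83, 88, 89, 91, 92, 96}
insert 77 → {75, 77, 83, 88, 89, 91, 92, 96}
advance → 75; now {77, 83, 88, 89, 91, 92, 96}
advance → 77; now {83, 88, 89, 91, 92, 96}
insert 62 → {62, 83, 88, 89, 91, 92, 96}
insert 64 → {62, 64, 83, 88, 89, 91, 92, 96}
insert 76 → {62, 64, 76, 83, 88, 89, 91, 92, 96}
insert 63 → {62, 63, 64, 76, 83, 88, 89, 91, 92, 96}
advance → 62; now {63, 64, 76, 83, 88, 89, 91, 92, 96}
advance → 63; now {64, 76, 83, 88, 89, 91, 92, 96}

69, 86, 93, 61, 97, 84, 79, 81, 60, 71, 75, 77, 62, 63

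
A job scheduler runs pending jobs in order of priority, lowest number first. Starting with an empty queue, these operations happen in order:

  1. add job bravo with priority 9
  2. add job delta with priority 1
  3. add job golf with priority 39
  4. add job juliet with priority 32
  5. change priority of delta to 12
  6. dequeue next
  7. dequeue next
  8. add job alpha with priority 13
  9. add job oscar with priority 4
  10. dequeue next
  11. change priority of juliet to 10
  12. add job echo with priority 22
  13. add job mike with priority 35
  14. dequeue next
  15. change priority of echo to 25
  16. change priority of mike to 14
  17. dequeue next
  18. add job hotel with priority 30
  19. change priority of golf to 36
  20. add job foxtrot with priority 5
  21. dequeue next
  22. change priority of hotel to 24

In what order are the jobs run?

bravo, delta, oscar, juliet, alpha, foxtrot

add bravo (priority 9) → {bravo:9}
add delta (priority 1) → {delta:1, bravo:9}
add golf (priority 39) → {delta:1, bravo:9, golf:39}
add juliet (priority 32) → {delta:1, bravo:9, juliet:32, golf:39}
update delta to priority 12 → {bravo:9, delta:12, juliet:32, golf:39}
dequeue next → bravo; now {delta:12, juliet:32, golf:39}
dequeue next → delta; now {juliet:32, golf:39}
add alpha (priority 13) → {alpha:13, juliet:32, golf:39}
add oscar (priority 4) → {oscar:4, alpha:13, juliet:32, golf:39}
dequeue next → oscar; now {alpha:13, juliet:32, golf:39}
update juliet to priority 10 → {juliet:10, alpha:13, golf:39}
add echo (priority 22) → {juliet:10, alpha:13, echo:22, golf:39}
add mike (priority 35) → {juliet:10, alpha:13, echo:22, mike:35, golf:39}
dequeue next → juliet; now {alpha:13, echo:22, mike:35, golf:39}
update echo to priority 25 → {alpha:13, echo:25, mike:35, golf:39}
update mike to priority 14 → {alpha:13, mike:14, echo:25, golf:39}
dequeue next → alpha; now {mike:14, echo:25, golf:39}
add hotel (priority 30) → {mike:14, echo:25, hotel:30, golf:39}
update golf to priority 36 → {mike:14, echo:25, hotel:30, golf:36}
add foxtrot (priority 5) → {foxtrot:5, mike:14, echo:25, hotel:30, golf:36}
dequeue next → foxtrot; now {mike:14, echo:25, hotel:30, golf:36}
update hotel to priority 24 → {mike:14, hotel:24, echo:25, golf:36}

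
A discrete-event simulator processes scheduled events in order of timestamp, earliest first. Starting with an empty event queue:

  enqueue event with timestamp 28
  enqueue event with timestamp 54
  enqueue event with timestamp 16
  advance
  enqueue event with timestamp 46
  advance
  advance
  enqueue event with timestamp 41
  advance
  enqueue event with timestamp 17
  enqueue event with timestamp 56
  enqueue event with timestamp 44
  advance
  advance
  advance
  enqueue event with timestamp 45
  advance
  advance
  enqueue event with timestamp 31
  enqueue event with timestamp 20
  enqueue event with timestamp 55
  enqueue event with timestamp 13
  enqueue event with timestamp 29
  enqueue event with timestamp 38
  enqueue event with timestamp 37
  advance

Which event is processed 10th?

insert 28 → {28}
insert 54 → {28, 54}
insert 16 → {16, 28, 54}
advance → 16; now {28, 54}
insert 46 → {28, 46, 54}
advance → 28; now {46, 54}
advance → 46; now {54}
insert 41 → {41, 54}
advance → 41; now {54}
insert 17 → {17, 54}
insert 56 → {17, 54, 56}
insert 44 → {17, 44, 54, 56}
advance → 17; now {44, 54, 56}
advance → 44; now {54, 56}
advance → 54; now {56}
insert 45 → {45, 56}
advance → 45; now {56}
advance → 56; now {}
insert 31 → {31}
insert 20 → {20, 31}
insert 55 → {20, 31, 55}
insert 13 → {13, 20, 31, 55}
insert 29 → {13, 20, 29, 31, 55}
insert 38 → {13, 20, 29, 31, 38, 55}
insert 37 → {13, 20, 29, 31, 37, 38, 55}
advance → 13; now {20, 29, 31, 37, 38, 55}

13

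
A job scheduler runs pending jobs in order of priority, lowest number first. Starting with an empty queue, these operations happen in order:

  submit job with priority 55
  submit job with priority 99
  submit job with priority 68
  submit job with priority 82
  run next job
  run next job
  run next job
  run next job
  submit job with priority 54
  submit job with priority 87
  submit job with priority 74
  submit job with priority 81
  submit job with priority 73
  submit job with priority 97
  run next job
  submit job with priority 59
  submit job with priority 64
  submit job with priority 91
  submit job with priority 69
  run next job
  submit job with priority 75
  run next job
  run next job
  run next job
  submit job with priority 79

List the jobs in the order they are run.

insert 55 → {55}
insert 99 → {55, 99}
insert 68 → {55, 68, 99}
insert 82 → {55, 68, 82, 99}
run next job → 55; now {68, 82, 99}
run next job → 68; now {82, 99}
run next job → 82; now {99}
run next job → 99; now {}
insert 54 → {54}
insert 87 → {54, 87}
insert 74 → {54, 74, 87}
insert 81 → {54, 74, 81, 87}
insert 73 → {54, 73, 74, 81, 87}
insert 97 → {54, 73, 74, 81, 87, 97}
run next job → 54; now {73, 74, 81, 87, 97}
insert 59 → {59, 73, 74, 81, 87, 97}
insert 64 → {59, 64, 73, 74, 81, 87, 97}
insert 91 → {59, 64, 73, 74, 81, 87, 91, 97}
insert 69 → {59, 64, 69, 73, 74, 81, 87, 91, 97}
run next job → 59; now {64, 69, 73, 74, 81, 87, 91, 97}
insert 75 → {64, 69, 73, 74, 75, 81, 87, 91, 97}
run next job → 64; now {69, 73, 74, 75, 81, 87, 91, 97}
run next job → 69; now {73, 74, 75, 81, 87, 91, 97}
run next job → 73; now {74, 75, 81, 87, 91, 97}
insert 79 → {74, 75, 79, 81, 87, 91, 97}

[55, 68, 82, 99, 54, 59, 64, 69, 73]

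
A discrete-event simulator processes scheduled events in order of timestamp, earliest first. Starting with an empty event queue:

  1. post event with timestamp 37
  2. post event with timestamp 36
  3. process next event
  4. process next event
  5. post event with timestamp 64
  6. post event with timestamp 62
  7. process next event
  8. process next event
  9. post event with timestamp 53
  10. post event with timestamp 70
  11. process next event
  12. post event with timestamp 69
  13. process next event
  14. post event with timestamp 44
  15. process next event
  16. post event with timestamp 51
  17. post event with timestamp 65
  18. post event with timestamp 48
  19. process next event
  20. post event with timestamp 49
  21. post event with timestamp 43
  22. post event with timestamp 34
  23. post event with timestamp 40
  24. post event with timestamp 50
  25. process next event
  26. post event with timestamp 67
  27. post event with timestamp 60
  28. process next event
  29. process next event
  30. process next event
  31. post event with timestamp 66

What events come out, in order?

insert 37 → {37}
insert 36 → {36, 37}
process next event → 36; now {37}
process next event → 37; now {}
insert 64 → {64}
insert 62 → {62, 64}
process next event → 62; now {64}
process next event → 64; now {}
insert 53 → {53}
insert 70 → {53, 70}
process next event → 53; now {70}
insert 69 → {69, 70}
process next event → 69; now {70}
insert 44 → {44, 70}
process next event → 44; now {70}
insert 51 → {51, 70}
insert 65 → {51, 65, 70}
insert 48 → {48, 51, 65, 70}
process next event → 48; now {51, 65, 70}
insert 49 → {49, 51, 65, 70}
insert 43 → {43, 49, 51, 65, 70}
insert 34 → {34, 43, 49, 51, 65, 70}
insert 40 → {34, 40, 43, 49, 51, 65, 70}
insert 50 → {34, 40, 43, 49, 50, 51, 65, 70}
process next event → 34; now {40, 43, 49, 50, 51, 65, 70}
insert 67 → {40, 43, 49, 50, 51, 65, 67, 70}
insert 60 → {40, 43, 49, 50, 51, 60, 65, 67, 70}
process next event → 40; now {43, 49, 50, 51, 60, 65, 67, 70}
process next event → 43; now {49, 50, 51, 60, 65, 67, 70}
process next event → 49; now {50, 51, 60, 65, 67, 70}
insert 66 → {50, 51, 60, 65, 66, 67, 70}

36, 37, 62, 64, 53, 69, 44, 48, 34, 40, 43, 49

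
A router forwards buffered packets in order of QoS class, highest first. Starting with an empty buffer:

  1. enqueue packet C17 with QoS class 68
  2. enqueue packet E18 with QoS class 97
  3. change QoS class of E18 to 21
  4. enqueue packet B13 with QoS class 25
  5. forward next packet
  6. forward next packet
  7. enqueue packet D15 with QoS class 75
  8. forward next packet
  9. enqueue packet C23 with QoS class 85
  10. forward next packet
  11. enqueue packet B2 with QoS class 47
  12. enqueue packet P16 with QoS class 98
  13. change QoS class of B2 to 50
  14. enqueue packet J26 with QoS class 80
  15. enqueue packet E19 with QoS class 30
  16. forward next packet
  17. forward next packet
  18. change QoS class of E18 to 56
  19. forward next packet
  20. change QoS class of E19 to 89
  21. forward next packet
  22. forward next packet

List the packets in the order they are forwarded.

add C17 (QoS class 68) → {C17:68}
add E18 (QoS class 97) → {E18:97, C17:68}
update E18 to QoS class 21 → {C17:68, E18:21}
add B13 (QoS class 25) → {C17:68, B13:25, E18:21}
forward next packet → C17; now {B13:25, E18:21}
forward next packet → B13; now {E18:21}
add D15 (QoS class 75) → {D15:75, E18:21}
forward next packet → D15; now {E18:21}
add C23 (QoS class 85) → {C23:85, E18:21}
forward next packet → C23; now {E18:21}
add B2 (QoS class 47) → {B2:47, E18:21}
add P16 (QoS class 98) → {P16:98, B2:47, E18:21}
update B2 to QoS class 50 → {P16:98, B2:50, E18:21}
add J26 (QoS class 80) → {P16:98, J26:80, B2:50, E18:21}
add E19 (QoS class 30) → {P16:98, J26:80, B2:50, E19:30, E18:21}
forward next packet → P16; now {J26:80, B2:50, E19:30, E18:21}
forward next packet → J26; now {B2:50, E19:30, E18:21}
update E18 to QoS class 56 → {E18:56, B2:50, E19:30}
forward next packet → E18; now {B2:50, E19:30}
update E19 to QoS class 89 → {E19:89, B2:50}
forward next packet → E19; now {B2:50}
forward next packet → B2; now {}

[C17, B13, D15, C23, P16, J26, E18, E19, B2]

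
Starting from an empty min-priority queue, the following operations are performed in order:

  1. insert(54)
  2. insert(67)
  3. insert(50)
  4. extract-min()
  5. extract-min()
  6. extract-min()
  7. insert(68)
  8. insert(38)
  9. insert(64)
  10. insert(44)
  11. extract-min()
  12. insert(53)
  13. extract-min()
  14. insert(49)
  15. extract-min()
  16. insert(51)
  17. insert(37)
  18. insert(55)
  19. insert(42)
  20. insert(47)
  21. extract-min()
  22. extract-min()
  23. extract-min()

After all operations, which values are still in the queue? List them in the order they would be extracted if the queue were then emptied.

insert 54 → {54}
insert 67 → {54, 67}
insert 50 → {50, 54, 67}
extract-min → 50; now {54, 67}
extract-min → 54; now {67}
extract-min → 67; now {}
insert 68 → {68}
insert 38 → {38, 68}
insert 64 → {38, 64, 68}
insert 44 → {38, 44, 64, 68}
extract-min → 38; now {44, 64, 68}
insert 53 → {44, 53, 64, 68}
extract-min → 44; now {53, 64, 68}
insert 49 → {49, 53, 64, 68}
extract-min → 49; now {53, 64, 68}
insert 51 → {51, 53, 64, 68}
insert 37 → {37, 51, 53, 64, 68}
insert 55 → {37, 51, 53, 55, 64, 68}
insert 42 → {37, 42, 51, 53, 55, 64, 68}
insert 47 → {37, 42, 47, 51, 53, 55, 64, 68}
extract-min → 37; now {42, 47, 51, 53, 55, 64, 68}
extract-min → 42; now {47, 51, 53, 55, 64, 68}
extract-min → 47; now {51, 53, 55, 64, 68}

51, 53, 55, 64, 68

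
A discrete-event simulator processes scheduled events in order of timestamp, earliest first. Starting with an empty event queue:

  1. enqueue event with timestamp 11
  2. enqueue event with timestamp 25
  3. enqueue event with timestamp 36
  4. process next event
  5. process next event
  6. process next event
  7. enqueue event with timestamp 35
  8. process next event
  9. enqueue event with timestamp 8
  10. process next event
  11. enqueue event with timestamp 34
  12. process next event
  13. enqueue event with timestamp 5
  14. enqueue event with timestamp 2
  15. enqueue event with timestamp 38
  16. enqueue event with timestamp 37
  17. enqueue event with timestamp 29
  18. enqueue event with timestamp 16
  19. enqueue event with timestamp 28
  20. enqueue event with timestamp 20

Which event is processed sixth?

insert 11 → {11}
insert 25 → {11, 25}
insert 36 → {11, 25, 36}
process next event → 11; now {25, 36}
process next event → 25; now {36}
process next event → 36; now {}
insert 35 → {35}
process next event → 35; now {}
insert 8 → {8}
process next event → 8; now {}
insert 34 → {34}
process next event → 34; now {}
insert 5 → {5}
insert 2 → {2, 5}
insert 38 → {2, 5, 38}
insert 37 → {2, 5, 37, 38}
insert 29 → {2, 5, 29, 37, 38}
insert 16 → {2, 5, 16, 29, 37, 38}
insert 28 → {2, 5, 16, 28, 29, 37, 38}
insert 20 → {2, 5, 16, 20, 28, 29, 37, 38}

34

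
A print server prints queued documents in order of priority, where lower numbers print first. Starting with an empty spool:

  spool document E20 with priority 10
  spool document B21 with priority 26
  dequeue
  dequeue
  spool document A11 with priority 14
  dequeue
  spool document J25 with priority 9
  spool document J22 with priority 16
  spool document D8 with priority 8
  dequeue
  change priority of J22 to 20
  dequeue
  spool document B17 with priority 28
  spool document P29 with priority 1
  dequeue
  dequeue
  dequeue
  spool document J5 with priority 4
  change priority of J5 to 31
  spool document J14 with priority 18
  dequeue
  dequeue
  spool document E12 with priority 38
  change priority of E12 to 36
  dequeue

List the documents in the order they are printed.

add E20 (priority 10) → {E20:10}
add B21 (priority 26) → {E20:10, B21:26}
dequeue → E20; now {B21:26}
dequeue → B21; now {}
add A11 (priority 14) → {A11:14}
dequeue → A11; now {}
add J25 (priority 9) → {J25:9}
add J22 (priority 16) → {J25:9, J22:16}
add D8 (priority 8) → {D8:8, J25:9, J22:16}
dequeue → D8; now {J25:9, J22:16}
update J22 to priority 20 → {J25:9, J22:20}
dequeue → J25; now {J22:20}
add B17 (priority 28) → {J22:20, B17:28}
add P29 (priority 1) → {P29:1, J22:20, B17:28}
dequeue → P29; now {J22:20, B17:28}
dequeue → J22; now {B17:28}
dequeue → B17; now {}
add J5 (priority 4) → {J5:4}
update J5 to priority 31 → {J5:31}
add J14 (priority 18) → {J14:18, J5:31}
dequeue → J14; now {J5:31}
dequeue → J5; now {}
add E12 (priority 38) → {E12:38}
update E12 to priority 36 → {E12:36}
dequeue → E12; now {}

E20 → B21 → A11 → D8 → J25 → P29 → J22 → B17 → J14 → J5 → E12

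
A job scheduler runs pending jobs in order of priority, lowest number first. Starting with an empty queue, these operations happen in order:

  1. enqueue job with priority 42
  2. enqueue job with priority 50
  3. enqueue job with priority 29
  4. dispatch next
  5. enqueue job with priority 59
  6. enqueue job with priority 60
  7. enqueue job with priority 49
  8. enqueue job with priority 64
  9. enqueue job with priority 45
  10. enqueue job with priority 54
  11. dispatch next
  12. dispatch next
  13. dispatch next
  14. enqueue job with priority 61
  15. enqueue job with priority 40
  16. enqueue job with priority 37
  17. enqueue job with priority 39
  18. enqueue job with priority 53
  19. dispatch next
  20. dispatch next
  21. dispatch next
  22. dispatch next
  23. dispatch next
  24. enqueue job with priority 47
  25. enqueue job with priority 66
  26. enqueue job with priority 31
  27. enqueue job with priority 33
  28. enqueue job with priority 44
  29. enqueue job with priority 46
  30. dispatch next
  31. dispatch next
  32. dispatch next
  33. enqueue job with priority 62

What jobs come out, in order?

29 → 42 → 45 → 49 → 37 → 39 → 40 → 50 → 53 → 31 → 33 → 44

insert 42 → {42}
insert 50 → {42, 50}
insert 29 → {29, 42, 50}
dispatch next → 29; now {42, 50}
insert 59 → {42, 50, 59}
insert 60 → {42, 50, 59, 60}
insert 49 → {42, 49, 50, 59, 60}
insert 64 → {42, 49, 50, 59, 60, 64}
insert 45 → {42, 45, 49, 50, 59, 60, 64}
insert 54 → {42, 45, 49, 50, 54, 59, 60, 64}
dispatch next → 42; now {45, 49, 50, 54, 59, 60, 64}
dispatch next → 45; now {49, 50, 54, 59, 60, 64}
dispatch next → 49; now {50, 54, 59, 60, 64}
insert 61 → {50, 54, 59, 60, 61, 64}
insert 40 → {40, 50, 54, 59, 60, 61, 64}
insert 37 → {37, 40, 50, 54, 59, 60, 61, 64}
insert 39 → {37, 39, 40, 50, 54, 59, 60, 61, 64}
insert 53 → {37, 39, 40, 50, 53, 54, 59, 60, 61, 64}
dispatch next → 37; now {39, 40, 50, 53, 54, 59, 60, 61, 64}
dispatch next → 39; now {40, 50, 53, 54, 59, 60, 61, 64}
dispatch next → 40; now {50, 53, 54, 59, 60, 61, 64}
dispatch next → 50; now {53, 54, 59, 60, 61, 64}
dispatch next → 53; now {54, 59, 60, 61, 64}
insert 47 → {47, 54, 59, 60, 61, 64}
insert 66 → {47, 54, 59, 60, 61, 64, 66}
insert 31 → {31, 47, 54, 59, 60, 61, 64, 66}
insert 33 → {31, 33, 47, 54, 59, 60, 61, 64, 66}
insert 44 → {31, 33, 44, 47, 54, 59, 60, 61, 64, 66}
insert 46 → {31, 33, 44, 46, 47, 54, 59, 60, 61, 64, 66}
dispatch next → 31; now {33, 44, 46, 47, 54, 59, 60, 61, 64, 66}
dispatch next → 33; now {44, 46, 47, 54, 59, 60, 61, 64, 66}
dispatch next → 44; now {46, 47, 54, 59, 60, 61, 64, 66}
insert 62 → {46, 47, 54, 59, 60, 61, 62, 64, 66}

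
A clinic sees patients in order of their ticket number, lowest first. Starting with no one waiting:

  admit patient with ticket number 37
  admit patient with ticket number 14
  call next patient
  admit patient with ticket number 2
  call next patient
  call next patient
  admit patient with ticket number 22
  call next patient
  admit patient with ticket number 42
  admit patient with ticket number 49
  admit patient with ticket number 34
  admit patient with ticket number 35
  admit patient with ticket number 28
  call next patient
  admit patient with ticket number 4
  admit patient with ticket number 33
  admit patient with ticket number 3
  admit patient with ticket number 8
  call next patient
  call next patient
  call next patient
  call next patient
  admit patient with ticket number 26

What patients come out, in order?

[14, 2, 37, 22, 28, 3, 4, 8, 33]

insert 37 → {37}
insert 14 → {14, 37}
call next patient → 14; now {37}
insert 2 → {2, 37}
call next patient → 2; now {37}
call next patient → 37; now {}
insert 22 → {22}
call next patient → 22; now {}
insert 42 → {42}
insert 49 → {42, 49}
insert 34 → {34, 42, 49}
insert 35 → {34, 35, 42, 49}
insert 28 → {28, 34, 35, 42, 49}
call next patient → 28; now {34, 35, 42, 49}
insert 4 → {4, 34, 35, 42, 49}
insert 33 → {4, 33, 34, 35, 42, 49}
insert 3 → {3, 4, 33, 34, 35, 42, 49}
insert 8 → {3, 4, 8, 33, 34, 35, 42, 49}
call next patient → 3; now {4, 8, 33, 34, 35, 42, 49}
call next patient → 4; now {8, 33, 34, 35, 42, 49}
call next patient → 8; now {33, 34, 35, 42, 49}
call next patient → 33; now {34, 35, 42, 49}
insert 26 → {26, 34, 35, 42, 49}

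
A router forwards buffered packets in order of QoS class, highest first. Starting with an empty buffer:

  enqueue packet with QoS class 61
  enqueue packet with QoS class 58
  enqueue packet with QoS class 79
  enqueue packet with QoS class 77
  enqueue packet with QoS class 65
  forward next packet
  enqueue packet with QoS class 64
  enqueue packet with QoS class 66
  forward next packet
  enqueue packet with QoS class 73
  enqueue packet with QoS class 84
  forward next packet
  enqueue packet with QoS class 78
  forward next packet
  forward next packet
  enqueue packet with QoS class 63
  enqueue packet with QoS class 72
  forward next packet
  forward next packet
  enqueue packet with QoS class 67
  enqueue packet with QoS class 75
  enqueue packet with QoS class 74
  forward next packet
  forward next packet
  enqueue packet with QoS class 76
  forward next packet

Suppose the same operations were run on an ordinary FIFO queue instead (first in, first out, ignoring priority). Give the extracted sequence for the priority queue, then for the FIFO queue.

insert 61 → {61}
insert 58 → {61, 58}
insert 79 → {79, 61, 58}
insert 77 → {79, 77, 61, 58}
insert 65 → {79, 77, 65, 61, 58}
forward next packet → 79; now {77, 65, 61, 58}
insert 64 → {77, 65, 64, 61, 58}
insert 66 → {77, 66, 65, 64, 61, 58}
forward next packet → 77; now {66, 65, 64, 61, 58}
insert 73 → {73, 66, 65, 64, 61, 58}
insert 84 → {84, 73, 66, 65, 64, 61, 58}
forward next packet → 84; now {73, 66, 65, 64, 61, 58}
insert 78 → {78, 73, 66, 65, 64, 61, 58}
forward next packet → 78; now {73, 66, 65, 64, 61, 58}
forward next packet → 73; now {66, 65, 64, 61, 58}
insert 63 → {66, 65, 64, 63, 61, 58}
insert 72 → {72, 66, 65, 64, 63, 61, 58}
forward next packet → 72; now {66, 65, 64, 63, 61, 58}
forward next packet → 66; now {65, 64, 63, 61, 58}
insert 67 → {67, 65, 64, 63, 61, 58}
insert 75 → {75, 67, 65, 64, 63, 61, 58}
insert 74 → {75, 74, 67, 65, 64, 63, 61, 58}
forward next packet → 75; now {74, 67, 65, 64, 63, 61, 58}
forward next packet → 74; now {67, 65, 64, 63, 61, 58}
insert 76 → {76, 67, 65, 64, 63, 61, 58}
forward next packet → 76; now {67, 65, 64, 63, 61, 58}

priority queue: 79 → 77 → 84 → 78 → 73 → 72 → 66 → 75 → 74 → 76; FIFO queue: 61 → 58 → 79 → 77 → 65 → 64 → 66 → 73 → 84 → 78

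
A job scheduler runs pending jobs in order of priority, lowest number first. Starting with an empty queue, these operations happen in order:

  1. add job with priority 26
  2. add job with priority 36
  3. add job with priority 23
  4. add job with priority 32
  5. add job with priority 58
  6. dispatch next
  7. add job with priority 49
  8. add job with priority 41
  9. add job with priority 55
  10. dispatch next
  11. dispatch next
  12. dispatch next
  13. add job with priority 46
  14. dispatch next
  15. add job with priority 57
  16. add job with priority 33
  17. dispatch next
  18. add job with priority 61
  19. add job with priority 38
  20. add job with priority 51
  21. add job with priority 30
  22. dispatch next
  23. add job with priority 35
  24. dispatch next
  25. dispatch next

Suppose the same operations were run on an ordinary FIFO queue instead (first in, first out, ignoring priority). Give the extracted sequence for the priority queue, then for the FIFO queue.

insert 26 → {26}
insert 36 → {26, 36}
insert 23 → {23, 26, 36}
insert 32 → {23, 26, 32, 36}
insert 58 → {23, 26, 32, 36, 58}
dispatch next → 23; now {26, 32, 36, 58}
insert 49 → {26, 32, 36, 49, 58}
insert 41 → {26, 32, 36, 41, 49, 58}
insert 55 → {26, 32, 36, 41, 49, 55, 58}
dispatch next → 26; now {32, 36, 41, 49, 55, 58}
dispatch next → 32; now {36, 41, 49, 55, 58}
dispatch next → 36; now {41, 49, 55, 58}
insert 46 → {41, 46, 49, 55, 58}
dispatch next → 41; now {46, 49, 55, 58}
insert 57 → {46, 49, 55, 57, 58}
insert 33 → {33, 46, 49, 55, 57, 58}
dispatch next → 33; now {46, 49, 55, 57, 58}
insert 61 → {46, 49, 55, 57, 58, 61}
insert 38 → {38, 46, 49, 55, 57, 58, 61}
insert 51 → {38, 46, 49, 51, 55, 57, 58, 61}
insert 30 → {30, 38, 46, 49, 51, 55, 57, 58, 61}
dispatch next → 30; now {38, 46, 49, 51, 55, 57, 58, 61}
insert 35 → {35, 38, 46, 49, 51, 55, 57, 58, 61}
dispatch next → 35; now {38, 46, 49, 51, 55, 57, 58, 61}
dispatch next → 38; now {46, 49, 51, 55, 57, 58, 61}

priority queue: 23, 26, 32, 36, 41, 33, 30, 35, 38; FIFO queue: 26 → 36 → 23 → 32 → 58 → 49 → 41 → 55 → 46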